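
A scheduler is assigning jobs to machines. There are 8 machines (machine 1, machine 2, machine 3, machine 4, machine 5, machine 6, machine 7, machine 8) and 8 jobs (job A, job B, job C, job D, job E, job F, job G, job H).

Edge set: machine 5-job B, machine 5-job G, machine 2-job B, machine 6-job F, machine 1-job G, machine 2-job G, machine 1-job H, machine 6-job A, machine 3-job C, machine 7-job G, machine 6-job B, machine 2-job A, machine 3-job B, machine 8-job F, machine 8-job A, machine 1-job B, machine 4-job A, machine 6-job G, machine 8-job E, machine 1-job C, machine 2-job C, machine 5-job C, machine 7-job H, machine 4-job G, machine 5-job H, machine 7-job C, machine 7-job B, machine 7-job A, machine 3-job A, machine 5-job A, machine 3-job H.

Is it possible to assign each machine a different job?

The set {machine 1, machine 2, machine 3, machine 4, machine 5, machine 7} has only 5 neighbours ({job A, job B, job C, job G, job H}), so by Hall's theorem at most 7 of the 8 machines can be matched.
Hence no matching covers every machine.

No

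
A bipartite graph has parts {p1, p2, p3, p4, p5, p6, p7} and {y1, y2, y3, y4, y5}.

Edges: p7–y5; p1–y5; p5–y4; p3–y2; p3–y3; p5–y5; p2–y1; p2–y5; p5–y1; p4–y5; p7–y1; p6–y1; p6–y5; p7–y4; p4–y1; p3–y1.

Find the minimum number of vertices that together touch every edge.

4

The 4 edges p1–y5, p2–y1, p3–y3, p5–y4 form a matching, so any vertex cover needs at least 4 vertices (one per matched edge).
Conversely {p3, y1, y4, y5} meets every edge and has exactly 4 vertices, so 4 is optimal.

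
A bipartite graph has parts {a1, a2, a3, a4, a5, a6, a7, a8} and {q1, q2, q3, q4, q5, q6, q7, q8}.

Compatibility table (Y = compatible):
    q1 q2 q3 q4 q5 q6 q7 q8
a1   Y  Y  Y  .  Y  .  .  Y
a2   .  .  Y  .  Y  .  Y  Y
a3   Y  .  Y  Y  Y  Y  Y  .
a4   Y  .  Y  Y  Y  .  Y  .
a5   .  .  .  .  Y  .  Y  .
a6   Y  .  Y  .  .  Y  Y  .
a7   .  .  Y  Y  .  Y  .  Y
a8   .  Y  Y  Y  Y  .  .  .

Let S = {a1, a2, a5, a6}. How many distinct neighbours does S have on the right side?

7

The union of neighbours of {a1, a2, a5, a6} is {q1, q2, q3, q5, q6, q7, q8}, which has 7 elements.
Since |N(S)| = 7 ≥ |S| = 4, Hall's condition holds for this subset.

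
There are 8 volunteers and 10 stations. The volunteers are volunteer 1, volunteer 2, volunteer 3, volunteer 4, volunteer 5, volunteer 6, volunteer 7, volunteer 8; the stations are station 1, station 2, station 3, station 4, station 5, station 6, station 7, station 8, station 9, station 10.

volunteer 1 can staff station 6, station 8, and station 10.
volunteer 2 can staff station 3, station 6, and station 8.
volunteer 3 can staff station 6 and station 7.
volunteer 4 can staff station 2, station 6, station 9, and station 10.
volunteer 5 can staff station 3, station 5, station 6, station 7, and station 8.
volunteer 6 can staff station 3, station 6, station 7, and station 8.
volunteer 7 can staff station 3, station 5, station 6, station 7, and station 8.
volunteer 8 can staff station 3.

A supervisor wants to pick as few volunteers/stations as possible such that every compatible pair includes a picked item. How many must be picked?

7

The 7 edges volunteer 1–station 10, volunteer 2–station 8, volunteer 3–station 6, volunteer 4–station 2, volunteer 5–station 5, volunteer 6–station 3, volunteer 7–station 7 form a matching, so any vertex cover needs at least 7 vertices (one per matched edge).
Conversely {volunteer 1, volunteer 4, station 3, station 5, station 6, station 7, station 8} meets every edge and has exactly 7 vertices, so 7 is optimal.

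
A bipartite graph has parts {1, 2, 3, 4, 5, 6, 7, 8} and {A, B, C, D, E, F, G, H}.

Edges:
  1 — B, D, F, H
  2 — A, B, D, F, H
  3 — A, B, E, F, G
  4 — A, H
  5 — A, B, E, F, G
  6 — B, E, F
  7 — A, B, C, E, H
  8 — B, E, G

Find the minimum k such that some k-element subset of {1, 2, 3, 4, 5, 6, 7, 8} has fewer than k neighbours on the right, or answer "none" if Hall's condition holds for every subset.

A matching saturating every left vertex exists, for instance 1→D, 2→A, 3→F, 4→H, 5→G, 6→E, 7→C, 8→B.
By Hall's marriage theorem, this means |N(S)| ≥ |S| for every subset S, so no violating subset exists.

none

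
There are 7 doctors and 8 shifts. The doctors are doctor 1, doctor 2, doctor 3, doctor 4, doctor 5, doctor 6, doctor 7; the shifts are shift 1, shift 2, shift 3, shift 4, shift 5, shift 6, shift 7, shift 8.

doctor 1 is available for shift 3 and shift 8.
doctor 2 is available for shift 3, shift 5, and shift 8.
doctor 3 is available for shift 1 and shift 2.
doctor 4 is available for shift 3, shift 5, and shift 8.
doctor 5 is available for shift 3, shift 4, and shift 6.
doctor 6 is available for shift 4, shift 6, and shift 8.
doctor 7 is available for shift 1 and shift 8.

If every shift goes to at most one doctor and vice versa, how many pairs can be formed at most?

A valid assignment of size 7: doctor 1–shift 8, doctor 2–shift 3, doctor 3–shift 2, doctor 4–shift 5, doctor 5–shift 4, doctor 6–shift 6, doctor 7–shift 1.
This saturates every doctor, so 7 is the maximum.

7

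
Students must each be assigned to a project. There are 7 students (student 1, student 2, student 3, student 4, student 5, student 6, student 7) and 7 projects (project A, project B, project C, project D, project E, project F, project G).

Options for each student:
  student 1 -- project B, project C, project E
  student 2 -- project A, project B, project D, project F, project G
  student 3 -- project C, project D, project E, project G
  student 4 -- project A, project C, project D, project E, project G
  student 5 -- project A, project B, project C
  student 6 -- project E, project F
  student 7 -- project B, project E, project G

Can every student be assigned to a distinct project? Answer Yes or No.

One maximum matching: student 1→project B, student 2→project G, student 3→project D, student 4→project C, student 5→project A, student 6→project F, student 7→project E.
All 7 students are covered.

Yes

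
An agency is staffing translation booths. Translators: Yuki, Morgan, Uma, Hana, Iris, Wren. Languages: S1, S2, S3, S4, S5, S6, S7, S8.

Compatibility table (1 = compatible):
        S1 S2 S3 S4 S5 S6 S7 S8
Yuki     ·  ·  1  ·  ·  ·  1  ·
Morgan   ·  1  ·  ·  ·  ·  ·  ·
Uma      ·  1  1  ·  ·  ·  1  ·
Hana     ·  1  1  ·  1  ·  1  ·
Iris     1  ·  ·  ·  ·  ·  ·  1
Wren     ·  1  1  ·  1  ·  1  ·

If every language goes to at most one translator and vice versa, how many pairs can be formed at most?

5

One maximum matching: Yuki-S3, Morgan-S2, Uma-S7, Hana-S5, Iris-S8.
The set {Yuki, Morgan, Uma, Hana, Wren} has only 4 neighbours ({S2, S3, S5, S7}), so by Hall's theorem at most 5 of the 6 translators can be matched.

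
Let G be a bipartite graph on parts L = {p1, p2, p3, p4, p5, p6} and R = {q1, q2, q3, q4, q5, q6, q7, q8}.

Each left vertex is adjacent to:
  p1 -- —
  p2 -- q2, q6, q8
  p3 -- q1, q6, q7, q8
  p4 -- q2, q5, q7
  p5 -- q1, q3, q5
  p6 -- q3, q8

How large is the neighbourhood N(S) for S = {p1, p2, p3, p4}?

The union of neighbours of {p1, p2, p3, p4} is {q1, q2, q5, q6, q7, q8}, which has 6 elements.
Since |N(S)| = 6 ≥ |S| = 4, Hall's condition holds for this subset.

6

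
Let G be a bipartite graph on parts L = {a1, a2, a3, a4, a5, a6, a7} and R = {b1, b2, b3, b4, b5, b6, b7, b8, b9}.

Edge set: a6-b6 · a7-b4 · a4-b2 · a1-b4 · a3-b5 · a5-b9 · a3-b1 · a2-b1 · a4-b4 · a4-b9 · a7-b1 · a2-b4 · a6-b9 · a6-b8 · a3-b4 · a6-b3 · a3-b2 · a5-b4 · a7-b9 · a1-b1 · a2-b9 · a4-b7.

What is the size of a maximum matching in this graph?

A valid assignment of size 6: a1–b1, a2–b9, a3–b5, a4–b7, a5–b4, a6–b3.
The set {a1, a2, a5, a7} has only 3 neighbours ({b1, b4, b9}), so by Hall's theorem at most 6 of the 7 left vertices can be matched.

6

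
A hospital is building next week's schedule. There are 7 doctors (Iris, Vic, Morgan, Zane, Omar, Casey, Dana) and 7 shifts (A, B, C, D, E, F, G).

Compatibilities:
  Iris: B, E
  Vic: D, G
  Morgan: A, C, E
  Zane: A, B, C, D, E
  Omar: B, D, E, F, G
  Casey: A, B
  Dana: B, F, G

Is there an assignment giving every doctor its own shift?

For example, pair Iris→E, Vic→G, Morgan→C, Zane→D, Omar→F, Casey→A, Dana→B.
Every doctor is matched, so this is a perfect matching.

Yes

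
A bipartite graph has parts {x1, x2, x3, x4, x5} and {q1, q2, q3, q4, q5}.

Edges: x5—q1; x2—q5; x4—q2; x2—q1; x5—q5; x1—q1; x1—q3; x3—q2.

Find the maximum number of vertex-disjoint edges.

4

A valid assignment of size 4: x1–q3, x2–q1, x3–q2, x5–q5.
The set {x3, x4} has only 1 neighbour ({q2}), so by Hall's theorem at most 4 of the 5 left vertices can be matched.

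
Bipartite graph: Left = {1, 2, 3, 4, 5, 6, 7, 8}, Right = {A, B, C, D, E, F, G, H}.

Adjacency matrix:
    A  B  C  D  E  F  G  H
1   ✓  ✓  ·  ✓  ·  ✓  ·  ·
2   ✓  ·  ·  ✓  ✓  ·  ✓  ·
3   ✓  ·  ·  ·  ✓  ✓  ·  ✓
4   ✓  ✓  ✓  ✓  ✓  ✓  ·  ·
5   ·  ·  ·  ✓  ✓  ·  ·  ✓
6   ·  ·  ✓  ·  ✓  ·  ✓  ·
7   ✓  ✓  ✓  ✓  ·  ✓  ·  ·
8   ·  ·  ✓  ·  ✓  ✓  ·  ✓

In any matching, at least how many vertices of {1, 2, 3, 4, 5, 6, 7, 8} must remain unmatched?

One maximum matching: 1–F, 2–A, 3–E, 4–C, 5–D, 6–G, 7–B, 8–H.
All 8 left vertices are matched, so no larger matching exists.
That matches 8 of the 8, leaving 0 unmatched; no matching can do better.

0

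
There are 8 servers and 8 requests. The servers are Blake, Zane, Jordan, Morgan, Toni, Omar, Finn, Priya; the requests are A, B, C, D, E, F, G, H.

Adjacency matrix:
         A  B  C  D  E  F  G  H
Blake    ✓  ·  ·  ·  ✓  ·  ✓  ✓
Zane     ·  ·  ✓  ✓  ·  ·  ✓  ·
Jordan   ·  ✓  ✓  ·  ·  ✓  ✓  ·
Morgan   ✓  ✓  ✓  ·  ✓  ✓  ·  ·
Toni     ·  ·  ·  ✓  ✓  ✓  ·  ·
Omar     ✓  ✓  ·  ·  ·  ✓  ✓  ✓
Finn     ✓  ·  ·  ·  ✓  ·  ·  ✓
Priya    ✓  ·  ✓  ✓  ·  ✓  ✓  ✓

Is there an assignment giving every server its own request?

A valid assignment of size 8: Blake–E, Zane–C, Jordan–F, Morgan–B, Toni–D, Omar–A, Finn–H, Priya–G.
All 8 servers are covered.

Yes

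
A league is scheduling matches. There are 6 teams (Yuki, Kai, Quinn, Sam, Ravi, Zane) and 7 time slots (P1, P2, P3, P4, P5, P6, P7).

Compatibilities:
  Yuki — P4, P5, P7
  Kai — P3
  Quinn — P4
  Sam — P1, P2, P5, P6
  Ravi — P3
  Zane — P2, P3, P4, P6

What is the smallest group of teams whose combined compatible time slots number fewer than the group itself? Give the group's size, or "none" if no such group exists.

Take S = {Kai, Ravi}. Its neighbourhood is {P3}, so |N(S)| = 1 < |S| = 2.
No single vertex violates Hall's condition since each has at least one neighbour, so 2 is the minimum.

2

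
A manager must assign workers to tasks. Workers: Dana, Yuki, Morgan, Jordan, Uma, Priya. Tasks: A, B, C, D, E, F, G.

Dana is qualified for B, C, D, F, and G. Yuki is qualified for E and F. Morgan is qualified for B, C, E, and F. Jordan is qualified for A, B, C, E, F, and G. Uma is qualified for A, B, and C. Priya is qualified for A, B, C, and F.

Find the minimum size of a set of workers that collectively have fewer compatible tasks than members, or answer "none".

A matching saturating every worker exists, for instance Dana→G, Yuki→F, Morgan→E, Jordan→A, Uma→C, Priya→B.
By Hall's marriage theorem, this means |N(S)| ≥ |S| for every subset S, so no violating subset exists.

none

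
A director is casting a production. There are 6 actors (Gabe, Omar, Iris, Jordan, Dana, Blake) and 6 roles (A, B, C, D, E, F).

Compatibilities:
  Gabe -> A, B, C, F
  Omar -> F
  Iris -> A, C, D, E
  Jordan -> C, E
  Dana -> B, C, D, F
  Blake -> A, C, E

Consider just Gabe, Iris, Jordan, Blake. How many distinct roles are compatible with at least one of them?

The union of neighbours of {Gabe, Iris, Jordan, Blake} is {A, B, C, D, E, F}, which has 6 elements.
Since |N(S)| = 6 ≥ |S| = 4, Hall's condition holds for this subset.

6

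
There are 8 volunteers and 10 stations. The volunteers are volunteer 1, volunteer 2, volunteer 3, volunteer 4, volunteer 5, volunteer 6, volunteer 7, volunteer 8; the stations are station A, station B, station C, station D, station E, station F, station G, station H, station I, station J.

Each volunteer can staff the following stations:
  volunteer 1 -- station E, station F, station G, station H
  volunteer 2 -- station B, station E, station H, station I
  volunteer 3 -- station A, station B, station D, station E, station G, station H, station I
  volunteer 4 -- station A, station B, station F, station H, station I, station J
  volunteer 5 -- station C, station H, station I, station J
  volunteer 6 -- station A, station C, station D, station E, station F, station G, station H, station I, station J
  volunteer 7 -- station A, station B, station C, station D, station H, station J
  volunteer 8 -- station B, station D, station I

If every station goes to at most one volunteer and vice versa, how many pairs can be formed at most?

One maximum matching: volunteer 1–station F, volunteer 2–station E, volunteer 3–station G, volunteer 4–station A, volunteer 5–station H, volunteer 6–station I, volunteer 7–station J, volunteer 8–station B.
This saturates every volunteer, so 8 is the maximum.

8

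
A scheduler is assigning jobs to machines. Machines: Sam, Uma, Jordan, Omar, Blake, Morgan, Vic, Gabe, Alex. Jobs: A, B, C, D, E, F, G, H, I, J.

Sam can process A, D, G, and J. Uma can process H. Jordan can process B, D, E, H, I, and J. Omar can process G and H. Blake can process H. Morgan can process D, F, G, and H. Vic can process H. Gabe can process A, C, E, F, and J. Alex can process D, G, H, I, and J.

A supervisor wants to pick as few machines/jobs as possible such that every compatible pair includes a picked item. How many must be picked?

7

A maximum matching has 7 edges (e.g. Sam–D, Uma–H, Jordan–E, Omar–G, Morgan–F, Gabe–A, Alex–J).
By König's theorem the minimum vertex cover has the same size. One such cover is {Sam, Jordan, Omar, Morgan, Gabe, Alex, H}.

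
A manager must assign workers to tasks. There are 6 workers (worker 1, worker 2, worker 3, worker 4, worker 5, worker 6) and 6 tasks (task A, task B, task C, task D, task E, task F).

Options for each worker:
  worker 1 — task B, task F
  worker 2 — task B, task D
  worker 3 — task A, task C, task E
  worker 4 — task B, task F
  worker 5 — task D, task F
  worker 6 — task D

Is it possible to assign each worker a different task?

The set {worker 1, worker 2, worker 4, worker 5, worker 6} has only 3 neighbours ({task B, task D, task F}), so by Hall's theorem at most 4 of the 6 workers can be matched.
Hence no matching covers every worker.

No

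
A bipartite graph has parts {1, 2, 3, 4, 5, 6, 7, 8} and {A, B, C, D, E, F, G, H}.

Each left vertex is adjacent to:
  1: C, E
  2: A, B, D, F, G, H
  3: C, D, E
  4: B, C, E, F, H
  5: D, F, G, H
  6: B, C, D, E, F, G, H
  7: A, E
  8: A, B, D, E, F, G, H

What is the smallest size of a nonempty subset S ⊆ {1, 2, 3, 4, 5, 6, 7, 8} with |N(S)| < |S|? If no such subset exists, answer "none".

A matching saturating every left vertex exists, for instance 1→C, 2→H, 3→D, 4→B, 5→F, 6→E, 7→A, 8→G.
By Hall's marriage theorem, this means |N(S)| ≥ |S| for every subset S, so no violating subset exists.

none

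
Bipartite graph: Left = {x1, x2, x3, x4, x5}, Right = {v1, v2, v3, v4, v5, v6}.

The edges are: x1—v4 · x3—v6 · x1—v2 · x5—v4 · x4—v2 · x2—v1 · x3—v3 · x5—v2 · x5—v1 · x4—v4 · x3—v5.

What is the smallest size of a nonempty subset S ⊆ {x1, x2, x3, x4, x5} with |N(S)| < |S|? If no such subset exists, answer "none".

4

Take S = {x1, x2, x4, x5}. Its neighbourhood is {v1, v2, v4}, so |N(S)| = 3 < |S| = 4.
Every subset of size less than 4 has at least as many neighbours as members, so 4 is the minimum.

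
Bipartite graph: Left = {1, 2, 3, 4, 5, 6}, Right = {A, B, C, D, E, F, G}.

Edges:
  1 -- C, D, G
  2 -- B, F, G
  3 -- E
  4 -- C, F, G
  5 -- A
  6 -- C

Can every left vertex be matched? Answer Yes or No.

A valid assignment of size 6: 1-G, 2-B, 3-E, 4-F, 5-A, 6-C.
Every left vertex is matched, so this matching saturates all of them.

Yes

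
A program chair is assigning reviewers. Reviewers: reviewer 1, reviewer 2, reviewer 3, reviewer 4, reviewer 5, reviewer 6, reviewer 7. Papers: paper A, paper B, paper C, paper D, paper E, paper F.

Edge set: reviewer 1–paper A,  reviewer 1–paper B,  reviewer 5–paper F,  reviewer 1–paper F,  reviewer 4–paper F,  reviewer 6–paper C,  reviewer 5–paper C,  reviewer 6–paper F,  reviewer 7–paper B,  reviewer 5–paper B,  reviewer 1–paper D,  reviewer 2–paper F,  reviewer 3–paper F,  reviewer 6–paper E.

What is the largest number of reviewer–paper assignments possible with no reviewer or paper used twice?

5

For example, pair reviewer 1-paper D, reviewer 2-paper F, reviewer 5-paper C, reviewer 6-paper E, reviewer 7-paper B.
The set {reviewer 2, reviewer 3, reviewer 4} has only 1 neighbour ({paper F}), so by Hall's theorem at most 5 of the 7 reviewers can be matched.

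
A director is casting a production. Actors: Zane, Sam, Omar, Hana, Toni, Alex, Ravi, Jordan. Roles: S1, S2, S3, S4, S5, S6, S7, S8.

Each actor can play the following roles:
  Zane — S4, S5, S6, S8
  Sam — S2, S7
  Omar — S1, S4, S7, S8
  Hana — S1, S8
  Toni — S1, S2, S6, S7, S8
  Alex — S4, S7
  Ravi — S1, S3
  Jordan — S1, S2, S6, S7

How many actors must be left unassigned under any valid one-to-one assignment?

For example, pair Zane–S5, Sam–S7, Omar–S1, Hana–S8, Toni–S6, Alex–S4, Ravi–S3, Jordan–S2.
All 8 actors are matched, so no larger matching exists.
That matches 8 of the 8, leaving 0 unmatched; no matching can do better.

0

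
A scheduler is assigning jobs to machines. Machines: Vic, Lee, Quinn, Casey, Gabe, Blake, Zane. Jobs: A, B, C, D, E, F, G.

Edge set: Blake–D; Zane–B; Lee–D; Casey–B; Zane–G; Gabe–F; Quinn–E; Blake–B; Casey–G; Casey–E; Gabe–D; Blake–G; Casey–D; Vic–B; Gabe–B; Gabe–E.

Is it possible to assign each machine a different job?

The set {Vic, Lee, Quinn, Casey, Blake, Zane} has only 4 neighbours ({B, D, E, G}), so by Hall's theorem at most 5 of the 7 machines can be matched.
Hence no matching covers every machine.

No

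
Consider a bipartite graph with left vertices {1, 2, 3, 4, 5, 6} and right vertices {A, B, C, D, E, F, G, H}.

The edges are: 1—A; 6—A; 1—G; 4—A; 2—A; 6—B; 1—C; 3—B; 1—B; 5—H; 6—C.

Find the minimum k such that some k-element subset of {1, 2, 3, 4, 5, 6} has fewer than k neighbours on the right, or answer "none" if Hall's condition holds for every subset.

2

Take S = {2, 4}. Its neighbourhood is {A}, so |N(S)| = 1 < |S| = 2.
No single vertex violates Hall's condition since each has at least one neighbour, so 2 is the minimum.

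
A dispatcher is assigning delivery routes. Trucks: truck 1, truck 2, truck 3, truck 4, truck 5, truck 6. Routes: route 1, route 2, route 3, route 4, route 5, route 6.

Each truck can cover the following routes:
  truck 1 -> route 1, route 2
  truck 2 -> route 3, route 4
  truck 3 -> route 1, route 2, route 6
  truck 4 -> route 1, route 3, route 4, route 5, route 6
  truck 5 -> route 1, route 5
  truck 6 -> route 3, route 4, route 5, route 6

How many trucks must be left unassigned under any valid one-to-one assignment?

For example, pair truck 1–route 1, truck 2–route 3, truck 3–route 2, truck 4–route 4, truck 5–route 5, truck 6–route 6.
All 6 trucks are matched, so no larger matching exists.
That matches 6 of the 6, leaving 0 unmatched; no matching can do better.

0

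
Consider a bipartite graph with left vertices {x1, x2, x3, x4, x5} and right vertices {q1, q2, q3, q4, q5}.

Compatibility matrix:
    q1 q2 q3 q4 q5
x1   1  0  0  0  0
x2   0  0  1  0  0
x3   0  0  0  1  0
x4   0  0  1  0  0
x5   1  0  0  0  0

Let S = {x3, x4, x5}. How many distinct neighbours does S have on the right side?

3

The union of neighbours of {x3, x4, x5} is {q1, q3, q4}, which has 3 elements.
Since |N(S)| = 3 ≥ |S| = 3, Hall's condition holds for this subset.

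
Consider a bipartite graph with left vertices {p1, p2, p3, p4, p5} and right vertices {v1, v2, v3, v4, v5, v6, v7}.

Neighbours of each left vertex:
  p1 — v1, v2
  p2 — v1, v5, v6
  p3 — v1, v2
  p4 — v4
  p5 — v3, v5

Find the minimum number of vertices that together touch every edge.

5

{p1, p2, p3, p4, p5} is a vertex cover of size 5: every edge has an endpoint in this set.
No smaller cover exists because p1–v1, p2–v6, p3–v2, p4–v4, p5–v3 is a matching of size 5, and a cover must include an endpoint of each of these disjoint edges (König's theorem).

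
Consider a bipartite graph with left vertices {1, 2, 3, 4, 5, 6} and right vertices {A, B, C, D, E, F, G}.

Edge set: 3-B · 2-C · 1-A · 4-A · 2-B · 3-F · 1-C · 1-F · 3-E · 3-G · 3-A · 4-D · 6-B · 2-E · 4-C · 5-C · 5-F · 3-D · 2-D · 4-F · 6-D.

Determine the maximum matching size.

6

For example, pair 1–A, 2–E, 3–G, 4–C, 5–F, 6–B.
All 6 left vertices are matched, so no larger matching exists.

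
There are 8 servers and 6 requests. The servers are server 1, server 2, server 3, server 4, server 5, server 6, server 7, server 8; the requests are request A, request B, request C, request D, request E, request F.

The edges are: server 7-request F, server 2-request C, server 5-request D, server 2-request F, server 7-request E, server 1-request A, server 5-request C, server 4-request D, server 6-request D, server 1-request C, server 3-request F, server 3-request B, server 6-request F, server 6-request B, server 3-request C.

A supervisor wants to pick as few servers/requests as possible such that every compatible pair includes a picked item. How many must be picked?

6

{server 1, server 7, request B, request C, request D, request F} is a vertex cover of size 6: every edge has an endpoint in this set.
No smaller cover exists because server 1–request A, server 2–request F, server 3–request B, server 4–request D, server 5–request C, server 7–request E is a matching of size 6, and a cover must include an endpoint of each of these disjoint edges (König's theorem).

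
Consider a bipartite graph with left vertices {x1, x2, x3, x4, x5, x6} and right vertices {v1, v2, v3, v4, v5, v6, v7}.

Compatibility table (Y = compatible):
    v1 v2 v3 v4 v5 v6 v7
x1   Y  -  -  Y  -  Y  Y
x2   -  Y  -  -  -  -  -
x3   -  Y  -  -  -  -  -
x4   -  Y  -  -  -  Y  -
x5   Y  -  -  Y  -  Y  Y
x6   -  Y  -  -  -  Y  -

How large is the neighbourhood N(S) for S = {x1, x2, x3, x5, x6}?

The union of neighbours of {x1, x2, x3, x5, x6} is {v1, v2, v4, v6, v7}, which has 5 elements.
Since |N(S)| = 5 ≥ |S| = 5, Hall's condition holds for this subset.

5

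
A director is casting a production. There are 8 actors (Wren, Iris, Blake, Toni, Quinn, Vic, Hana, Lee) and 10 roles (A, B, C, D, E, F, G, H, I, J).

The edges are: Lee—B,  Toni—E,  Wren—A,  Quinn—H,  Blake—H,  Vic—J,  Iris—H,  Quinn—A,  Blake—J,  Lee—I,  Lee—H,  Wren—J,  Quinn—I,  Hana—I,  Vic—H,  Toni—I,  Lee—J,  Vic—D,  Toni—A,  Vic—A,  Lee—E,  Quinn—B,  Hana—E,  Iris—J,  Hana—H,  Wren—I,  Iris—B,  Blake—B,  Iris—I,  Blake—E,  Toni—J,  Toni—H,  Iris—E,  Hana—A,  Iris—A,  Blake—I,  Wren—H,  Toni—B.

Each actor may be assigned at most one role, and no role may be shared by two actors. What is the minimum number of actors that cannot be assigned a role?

1

A valid assignment of size 7: Wren-J, Iris-E, Blake-H, Toni-A, Quinn-B, Vic-D, Hana-I.
The set {Wren, Iris, Blake, Toni, Quinn, Hana, Lee} has only 6 neighbours ({A, B, E, H, I, J}), so by Hall's theorem at most 7 of the 8 actors can be matched.
That matches 7 of the 8, leaving 1 unmatched; no matching can do better.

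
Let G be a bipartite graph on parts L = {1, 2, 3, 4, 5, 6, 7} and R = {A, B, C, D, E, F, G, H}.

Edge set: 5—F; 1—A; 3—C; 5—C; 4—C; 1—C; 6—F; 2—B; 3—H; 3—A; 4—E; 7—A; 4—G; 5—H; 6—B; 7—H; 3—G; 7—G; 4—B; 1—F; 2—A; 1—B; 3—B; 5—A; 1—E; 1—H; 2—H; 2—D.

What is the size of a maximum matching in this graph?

For example, pair 1→E, 2→D, 3→A, 4→B, 5→C, 6→F, 7→G.
This saturates every left vertex, so 7 is the maximum.

7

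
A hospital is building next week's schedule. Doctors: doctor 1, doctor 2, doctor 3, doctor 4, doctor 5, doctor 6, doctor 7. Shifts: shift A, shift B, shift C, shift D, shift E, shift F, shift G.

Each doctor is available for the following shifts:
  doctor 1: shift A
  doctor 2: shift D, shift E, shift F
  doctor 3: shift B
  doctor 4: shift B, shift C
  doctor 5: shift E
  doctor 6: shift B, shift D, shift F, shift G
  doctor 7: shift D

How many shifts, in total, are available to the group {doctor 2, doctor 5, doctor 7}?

3

The union of neighbours of {doctor 2, doctor 5, doctor 7} is {shift D, shift E, shift F}, which has 3 elements.
Since |N(S)| = 3 ≥ |S| = 3, Hall's condition holds for this subset.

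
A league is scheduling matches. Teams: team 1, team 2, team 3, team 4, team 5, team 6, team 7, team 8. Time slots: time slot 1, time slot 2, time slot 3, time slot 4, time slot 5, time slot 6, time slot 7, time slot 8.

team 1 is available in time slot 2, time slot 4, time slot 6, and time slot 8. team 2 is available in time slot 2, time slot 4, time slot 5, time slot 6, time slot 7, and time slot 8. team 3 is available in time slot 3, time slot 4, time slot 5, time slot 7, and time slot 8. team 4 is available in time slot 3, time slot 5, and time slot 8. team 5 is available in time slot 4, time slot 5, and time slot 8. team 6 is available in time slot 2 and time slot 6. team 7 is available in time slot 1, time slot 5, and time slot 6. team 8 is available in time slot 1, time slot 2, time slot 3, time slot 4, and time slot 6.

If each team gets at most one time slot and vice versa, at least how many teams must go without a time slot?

One maximum matching: team 1–time slot 2, team 2–time slot 7, team 3–time slot 5, team 4–time slot 3, team 5–time slot 8, team 6–time slot 6, team 7–time slot 1, team 8–time slot 4.
All 8 teams are matched, so no larger matching exists.
That matches 8 of the 8, leaving 0 unmatched; no matching can do better.

0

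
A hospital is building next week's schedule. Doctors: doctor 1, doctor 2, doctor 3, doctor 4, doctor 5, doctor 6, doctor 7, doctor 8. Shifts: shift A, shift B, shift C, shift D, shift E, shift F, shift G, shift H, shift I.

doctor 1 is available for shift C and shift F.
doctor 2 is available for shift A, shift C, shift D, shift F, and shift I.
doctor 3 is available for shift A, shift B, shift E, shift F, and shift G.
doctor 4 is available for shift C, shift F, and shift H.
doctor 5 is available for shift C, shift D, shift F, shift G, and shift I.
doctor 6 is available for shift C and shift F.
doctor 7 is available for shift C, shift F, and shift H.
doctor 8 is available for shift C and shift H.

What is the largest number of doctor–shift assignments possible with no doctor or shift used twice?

6

A valid assignment of size 6: doctor 1-shift C, doctor 2-shift A, doctor 3-shift G, doctor 4-shift H, doctor 5-shift I, doctor 6-shift F.
The set {doctor 1, doctor 4, doctor 6, doctor 7, doctor 8} has only 3 neighbours ({shift C, shift F, shift H}), so by Hall's theorem at most 6 of the 8 doctors can be matched.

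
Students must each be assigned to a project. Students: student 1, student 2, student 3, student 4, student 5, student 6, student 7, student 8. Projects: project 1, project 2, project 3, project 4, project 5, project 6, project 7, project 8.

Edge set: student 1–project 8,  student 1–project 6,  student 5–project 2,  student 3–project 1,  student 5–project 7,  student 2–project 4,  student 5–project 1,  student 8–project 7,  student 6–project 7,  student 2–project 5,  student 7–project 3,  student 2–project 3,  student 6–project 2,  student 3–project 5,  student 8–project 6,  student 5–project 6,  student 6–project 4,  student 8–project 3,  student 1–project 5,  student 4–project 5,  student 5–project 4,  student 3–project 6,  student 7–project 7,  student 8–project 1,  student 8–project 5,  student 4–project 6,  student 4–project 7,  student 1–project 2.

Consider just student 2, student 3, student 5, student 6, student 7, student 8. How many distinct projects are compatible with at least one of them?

The union of neighbours of {student 2, student 3, student 5, student 6, student 7, student 8} is {project 1, project 2, project 3, project 4, project 5, project 6, project 7}, which has 7 elements.
Since |N(S)| = 7 ≥ |S| = 6, Hall's condition holds for this subset.

7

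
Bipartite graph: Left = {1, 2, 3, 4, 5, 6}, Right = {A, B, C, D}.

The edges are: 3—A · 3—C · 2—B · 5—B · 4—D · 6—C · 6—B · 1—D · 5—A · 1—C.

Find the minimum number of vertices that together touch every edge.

4

The 4 edges 1–C, 2–B, 3–A, 4–D form a matching, so any vertex cover needs at least 4 vertices (one per matched edge).
Conversely {A, B, C, D} meets every edge and has exactly 4 vertices, so 4 is optimal.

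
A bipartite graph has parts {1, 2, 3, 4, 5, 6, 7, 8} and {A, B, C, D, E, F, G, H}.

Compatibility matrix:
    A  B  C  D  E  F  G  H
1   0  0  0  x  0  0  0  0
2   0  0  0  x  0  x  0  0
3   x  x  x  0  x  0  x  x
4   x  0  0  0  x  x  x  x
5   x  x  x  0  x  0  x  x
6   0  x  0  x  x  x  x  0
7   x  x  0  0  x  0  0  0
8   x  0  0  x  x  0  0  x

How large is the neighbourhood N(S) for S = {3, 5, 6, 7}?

8

The union of neighbours of {3, 5, 6, 7} is {A, B, C, D, E, F, G, H}, which has 8 elements.
Since |N(S)| = 8 ≥ |S| = 4, Hall's condition holds for this subset.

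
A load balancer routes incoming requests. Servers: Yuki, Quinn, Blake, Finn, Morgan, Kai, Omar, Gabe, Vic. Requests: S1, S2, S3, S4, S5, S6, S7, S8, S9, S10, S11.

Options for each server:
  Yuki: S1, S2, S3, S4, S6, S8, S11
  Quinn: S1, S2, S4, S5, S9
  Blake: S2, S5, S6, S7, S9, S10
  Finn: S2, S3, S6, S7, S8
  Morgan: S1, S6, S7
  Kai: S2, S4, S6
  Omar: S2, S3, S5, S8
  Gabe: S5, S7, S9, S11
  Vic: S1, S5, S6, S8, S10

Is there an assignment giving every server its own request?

Yes

For example, pair Yuki–S3, Quinn–S1, Blake–S2, Finn–S8, Morgan–S7, Kai–S4, Omar–S5, Gabe–S9, Vic–S6.
All 9 servers are covered.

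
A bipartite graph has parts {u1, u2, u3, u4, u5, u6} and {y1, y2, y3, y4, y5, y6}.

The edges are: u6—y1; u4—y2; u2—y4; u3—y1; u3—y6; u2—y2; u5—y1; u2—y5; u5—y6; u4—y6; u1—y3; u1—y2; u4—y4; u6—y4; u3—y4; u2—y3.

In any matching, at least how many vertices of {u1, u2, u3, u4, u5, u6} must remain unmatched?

For example, pair u1→y3, u2→y5, u3→y4, u4→y2, u5→y6, u6→y1.
This saturates every left vertex, so 6 is the maximum.
That matches 6 of the 6, leaving 0 unmatched; no matching can do better.

0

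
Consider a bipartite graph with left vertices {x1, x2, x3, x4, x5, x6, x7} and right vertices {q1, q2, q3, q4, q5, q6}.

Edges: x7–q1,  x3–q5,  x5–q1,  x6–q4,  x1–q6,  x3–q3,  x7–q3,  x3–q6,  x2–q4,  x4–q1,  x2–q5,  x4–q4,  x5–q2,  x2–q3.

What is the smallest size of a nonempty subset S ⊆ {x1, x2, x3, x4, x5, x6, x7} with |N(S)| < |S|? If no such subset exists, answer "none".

6

Take S = {x1, x2, x3, x4, x6, x7}. Its neighbourhood is {q1, q3, q4, q5, q6}, so |N(S)| = 5 < |S| = 6.
Every subset of size less than 6 has at least as many neighbours as members, so 6 is the minimum.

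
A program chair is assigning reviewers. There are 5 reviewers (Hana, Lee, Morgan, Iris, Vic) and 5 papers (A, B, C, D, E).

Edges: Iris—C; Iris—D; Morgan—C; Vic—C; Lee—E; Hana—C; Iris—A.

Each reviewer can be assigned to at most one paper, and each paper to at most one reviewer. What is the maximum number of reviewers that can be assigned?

3

One maximum matching: Hana–C, Lee–E, Iris–D.
The set {Hana, Morgan, Vic} has only 1 neighbour ({C}), so by Hall's theorem at most 3 of the 5 reviewers can be matched.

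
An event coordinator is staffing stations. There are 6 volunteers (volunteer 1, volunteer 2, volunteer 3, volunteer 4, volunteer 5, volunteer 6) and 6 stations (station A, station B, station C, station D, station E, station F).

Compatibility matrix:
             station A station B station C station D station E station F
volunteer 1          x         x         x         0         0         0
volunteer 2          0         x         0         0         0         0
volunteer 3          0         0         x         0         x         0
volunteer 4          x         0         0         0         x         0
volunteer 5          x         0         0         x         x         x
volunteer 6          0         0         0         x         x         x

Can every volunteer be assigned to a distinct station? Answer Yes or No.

One maximum matching: volunteer 1–station C, volunteer 2–station B, volunteer 3–station E, volunteer 4–station A, volunteer 5–station D, volunteer 6–station F.
Every volunteer is matched, so this is a perfect matching.

Yes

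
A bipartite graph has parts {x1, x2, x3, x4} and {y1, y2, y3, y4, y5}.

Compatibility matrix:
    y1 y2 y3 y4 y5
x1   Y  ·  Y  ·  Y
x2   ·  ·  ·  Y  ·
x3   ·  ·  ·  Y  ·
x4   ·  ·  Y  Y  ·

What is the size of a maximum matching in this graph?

A valid assignment of size 3: x1–y1, x2–y4, x4–y3.
The set {x2, x3} has only 1 neighbour ({y4}), so by Hall's theorem at most 3 of the 4 left vertices can be matched.

3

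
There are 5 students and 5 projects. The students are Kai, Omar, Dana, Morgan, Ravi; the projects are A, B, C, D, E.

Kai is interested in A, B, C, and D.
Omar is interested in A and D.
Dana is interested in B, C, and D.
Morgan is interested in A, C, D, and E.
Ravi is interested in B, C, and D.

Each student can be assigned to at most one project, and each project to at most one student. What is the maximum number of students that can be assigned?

A valid assignment of size 5: Kai→D, Omar→A, Dana→C, Morgan→E, Ravi→B.
All 5 students are matched, so no larger matching exists.

5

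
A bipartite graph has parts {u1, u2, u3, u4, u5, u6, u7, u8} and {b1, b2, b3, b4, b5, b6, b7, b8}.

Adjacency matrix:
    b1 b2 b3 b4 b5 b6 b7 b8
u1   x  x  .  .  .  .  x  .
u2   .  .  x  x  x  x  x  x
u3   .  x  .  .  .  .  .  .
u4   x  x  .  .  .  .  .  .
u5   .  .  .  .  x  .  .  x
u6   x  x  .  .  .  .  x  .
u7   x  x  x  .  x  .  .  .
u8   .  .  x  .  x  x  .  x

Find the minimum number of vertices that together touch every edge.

7

A maximum matching has 7 edges (e.g. u1–b7, u2–b6, u3–b2, u4–b1, u5–b8, u7–b5, u8–b3).
By König's theorem the minimum vertex cover has the same size. One such cover is {u2, u5, u7, u8, b1, b2, b7}.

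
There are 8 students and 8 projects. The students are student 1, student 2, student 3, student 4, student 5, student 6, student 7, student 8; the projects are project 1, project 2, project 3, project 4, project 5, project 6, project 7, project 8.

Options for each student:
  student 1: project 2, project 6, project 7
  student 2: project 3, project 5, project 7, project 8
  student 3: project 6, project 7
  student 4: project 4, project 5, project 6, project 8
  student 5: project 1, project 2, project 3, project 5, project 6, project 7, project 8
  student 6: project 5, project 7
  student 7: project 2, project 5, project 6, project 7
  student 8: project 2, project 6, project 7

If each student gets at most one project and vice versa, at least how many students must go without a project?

A valid assignment of size 7: student 1-project 2, student 2-project 8, student 3-project 6, student 4-project 4, student 5-project 3, student 6-project 5, student 7-project 7.
The set {student 1, student 3, student 6, student 7, student 8} has only 4 neighbours ({project 2, project 5, project 6, project 7}), so by Hall's theorem at most 7 of the 8 students can be matched.
That matches 7 of the 8, leaving 1 unmatched; no matching can do better.

1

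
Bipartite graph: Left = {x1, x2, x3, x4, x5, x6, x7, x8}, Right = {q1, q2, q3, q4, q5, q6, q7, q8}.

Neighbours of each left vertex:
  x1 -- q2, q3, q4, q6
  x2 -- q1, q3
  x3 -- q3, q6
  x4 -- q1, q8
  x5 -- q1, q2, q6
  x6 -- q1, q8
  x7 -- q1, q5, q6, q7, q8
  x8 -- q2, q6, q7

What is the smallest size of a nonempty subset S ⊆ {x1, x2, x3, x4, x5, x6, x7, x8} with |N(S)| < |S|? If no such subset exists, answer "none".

A matching saturating every left vertex exists, for instance x1→q4, x2→q3, x3→q6, x4→q1, x5→q2, x6→q8, x7→q5, x8→q7.
By Hall's marriage theorem, this means |N(S)| ≥ |S| for every subset S, so no violating subset exists.

none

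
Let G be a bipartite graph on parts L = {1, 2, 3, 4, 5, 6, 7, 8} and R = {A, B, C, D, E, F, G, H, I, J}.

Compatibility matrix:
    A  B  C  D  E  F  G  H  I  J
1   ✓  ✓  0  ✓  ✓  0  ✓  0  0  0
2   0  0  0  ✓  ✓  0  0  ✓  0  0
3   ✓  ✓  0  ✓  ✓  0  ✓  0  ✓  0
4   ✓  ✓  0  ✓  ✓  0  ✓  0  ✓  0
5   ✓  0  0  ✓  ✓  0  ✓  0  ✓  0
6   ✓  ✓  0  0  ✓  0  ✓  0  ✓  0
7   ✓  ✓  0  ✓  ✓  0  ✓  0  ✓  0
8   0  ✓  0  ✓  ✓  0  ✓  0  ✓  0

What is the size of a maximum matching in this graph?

A valid assignment of size 7: 1-D, 2-H, 3-I, 4-B, 5-E, 6-A, 7-G.
The set {1, 3, 4, 5, 6, 7, 8} has only 6 neighbours ({A, B, D, E, G, I}), so by Hall's theorem at most 7 of the 8 left vertices can be matched.

7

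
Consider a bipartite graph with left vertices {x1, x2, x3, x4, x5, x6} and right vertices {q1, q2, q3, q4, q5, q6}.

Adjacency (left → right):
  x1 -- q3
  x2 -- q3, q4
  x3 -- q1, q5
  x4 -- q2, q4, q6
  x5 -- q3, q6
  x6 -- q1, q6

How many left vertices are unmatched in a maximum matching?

One maximum matching: x1–q3, x2–q4, x3–q5, x4–q2, x5–q6, x6–q1.
This saturates every left vertex, so 6 is the maximum.
That matches 6 of the 6, leaving 0 unmatched; no matching can do better.

0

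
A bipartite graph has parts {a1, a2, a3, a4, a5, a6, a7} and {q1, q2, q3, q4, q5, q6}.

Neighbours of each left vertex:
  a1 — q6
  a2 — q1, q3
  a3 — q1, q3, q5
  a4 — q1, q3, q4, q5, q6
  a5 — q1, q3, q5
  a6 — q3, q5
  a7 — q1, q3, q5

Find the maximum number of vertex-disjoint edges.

5

One maximum matching: a1–q6, a2–q1, a3–q3, a4–q4, a5–q5.
The set {a2, a3, a5, a6, a7} has only 3 neighbours ({q1, q3, q5}), so by Hall's theorem at most 5 of the 7 left vertices can be matched.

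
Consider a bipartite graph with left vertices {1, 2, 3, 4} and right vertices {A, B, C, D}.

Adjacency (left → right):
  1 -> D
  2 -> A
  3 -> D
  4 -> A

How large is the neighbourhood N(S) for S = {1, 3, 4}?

The union of neighbours of {1, 3, 4} is {A, D}, which has 2 elements.
Since |N(S)| = 2 < |S| = 3, Hall's condition fails for this subset.

2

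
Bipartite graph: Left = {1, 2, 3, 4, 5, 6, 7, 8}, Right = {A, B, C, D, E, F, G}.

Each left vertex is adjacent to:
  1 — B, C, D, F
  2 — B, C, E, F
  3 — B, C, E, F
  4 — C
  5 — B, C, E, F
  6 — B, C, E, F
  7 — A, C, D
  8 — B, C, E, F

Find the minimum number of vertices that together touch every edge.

The 6 edges 1–D, 2–F, 3–E, 4–C, 5–B, 7–A form a matching, so any vertex cover needs at least 6 vertices (one per matched edge).
Conversely {1, 7, B, C, E, F} meets every edge and has exactly 6 vertices, so 6 is optimal.

6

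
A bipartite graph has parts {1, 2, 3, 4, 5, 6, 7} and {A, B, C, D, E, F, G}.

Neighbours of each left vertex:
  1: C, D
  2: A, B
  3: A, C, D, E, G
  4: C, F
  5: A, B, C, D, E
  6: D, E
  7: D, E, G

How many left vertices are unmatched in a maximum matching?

0

For example, pair 1–C, 2–B, 3–G, 4–F, 5–A, 6–D, 7–E.
This saturates every left vertex, so 7 is the maximum.
That matches 7 of the 7, leaving 0 unmatched; no matching can do better.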